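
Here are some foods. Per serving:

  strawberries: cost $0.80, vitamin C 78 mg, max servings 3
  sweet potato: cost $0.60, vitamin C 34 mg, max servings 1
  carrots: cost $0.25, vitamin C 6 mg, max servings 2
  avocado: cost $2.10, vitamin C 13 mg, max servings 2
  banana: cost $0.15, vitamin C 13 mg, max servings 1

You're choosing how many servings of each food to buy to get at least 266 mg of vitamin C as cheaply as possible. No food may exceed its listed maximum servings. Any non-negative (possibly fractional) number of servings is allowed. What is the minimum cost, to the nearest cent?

Cost per mg of vitamin C: strawberries $0.0103, banana $0.0115, sweet potato $0.0176, carrots $0.0417, avocado $0.1615.
Take 3 servings of strawberries: +234.0 mg vitamin C for $2.40 (total $2.40, still need 32.0 mg).
Take 1 serving of banana: +13.0 mg vitamin C for $0.15 (total $2.55, still need 19.0 mg).
Take 0.5588 servings of sweet potato: +19.0 mg vitamin C for $0.34 (total $2.89, still need 0.0 mg).
Greedy by cheapest-per-mg is optimal for a single linear constraint, so the minimum cost is $2.89.

$2.89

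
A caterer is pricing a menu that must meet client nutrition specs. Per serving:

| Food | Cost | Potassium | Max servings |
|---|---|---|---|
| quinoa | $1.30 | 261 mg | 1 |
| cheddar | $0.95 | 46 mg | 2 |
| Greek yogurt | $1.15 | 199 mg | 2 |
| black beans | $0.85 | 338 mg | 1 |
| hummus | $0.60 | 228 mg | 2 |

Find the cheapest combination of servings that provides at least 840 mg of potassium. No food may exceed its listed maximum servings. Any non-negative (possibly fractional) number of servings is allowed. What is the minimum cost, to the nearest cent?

Cost per mg of potassium: black beans $0.0025, hummus $0.0026, quinoa $0.0050, Greek yogurt $0.0058, cheddar $0.0207.
Take 1 serving of black beans: +338.0 mg potassium for $0.85 (total $0.85, still need 502.0 mg).
Take 2 servings of hummus: +456.0 mg potassium for $1.20 (total $2.05, still need 46.0 mg).
Take 0.1762 servings of quinoa: +46.0 mg potassium for $0.23 (total $2.28, still need 0.0 mg).
Filling from the cheapest source first is optimal under one linear minimum: $2.28.

$2.28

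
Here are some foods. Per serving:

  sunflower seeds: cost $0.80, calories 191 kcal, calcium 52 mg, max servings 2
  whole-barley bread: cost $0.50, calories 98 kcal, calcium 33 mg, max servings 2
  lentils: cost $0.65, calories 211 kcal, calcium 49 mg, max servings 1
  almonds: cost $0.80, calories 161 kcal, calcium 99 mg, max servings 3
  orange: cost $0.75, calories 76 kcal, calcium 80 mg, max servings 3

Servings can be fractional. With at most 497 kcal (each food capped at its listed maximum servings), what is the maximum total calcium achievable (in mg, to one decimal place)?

Calcium per kcal: orange 1.053, almonds 0.6149, whole-barley bread 0.3367, sunflower seeds 0.2723, lentils 0.2322.
Take 3 servings of orange: uses 228 kcal, +240.0 mg calcium (running total 240.0 mg).
Take 1.671 servings of almonds: uses 269 kcal, +165.4 mg calcium (running total 405.4 mg).
Filling greedily by calcium-per-kcal is optimal for one linear limit, giving 405.4 mg.

405.4 mg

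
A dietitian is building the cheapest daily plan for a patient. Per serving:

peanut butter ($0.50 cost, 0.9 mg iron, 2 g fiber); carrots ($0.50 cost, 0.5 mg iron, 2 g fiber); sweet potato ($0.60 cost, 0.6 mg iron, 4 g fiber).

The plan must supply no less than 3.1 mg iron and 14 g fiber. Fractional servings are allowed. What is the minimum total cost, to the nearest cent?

$2.43

This is a tiny linear program; its minimum lies at a vertex of the feasible set. List the vertices and price them.
peanut butter only: max(3.1/0.9, 14/2) = 7 servings → $3.50.
carrots only: max(3.1/0.5, 14/2) = 7 servings → $3.50.
sweet potato only: max(3.1/0.6, 14/4) = 5.167 servings → $3.10.
peanut butter + carrots: intersection lies outside the first quadrant.
peanut butter + sweet potato with both tight: 1.667 servings and 2.667 servings → $2.43.
carrots + sweet potato with both tight: 5 servings and 1 serving → $3.10.
So the least-cost plan costs $2.43.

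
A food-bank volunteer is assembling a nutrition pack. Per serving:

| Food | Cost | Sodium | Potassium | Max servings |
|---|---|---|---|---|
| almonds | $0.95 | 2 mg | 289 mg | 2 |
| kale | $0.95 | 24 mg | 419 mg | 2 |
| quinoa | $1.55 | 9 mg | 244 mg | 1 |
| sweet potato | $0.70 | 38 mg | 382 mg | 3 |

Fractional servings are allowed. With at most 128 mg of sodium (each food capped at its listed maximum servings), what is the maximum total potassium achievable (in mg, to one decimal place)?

Potassium per mg sodium: almonds 144.5, quinoa 27.11, kale 17.46, sweet potato 10.05.
Take 2 servings of almonds: uses 4 mg sodium, +578.0 mg potassium (running total 578.0 mg).
Take 1 serving of quinoa: uses 9 mg sodium, +244.0 mg potassium (running total 822.0 mg).
Take 2 servings of kale: uses 48 mg sodium, +838.0 mg potassium (running total 1660.0 mg).
Take 1.763 servings of sweet potato: uses 67 mg sodium, +673.5 mg potassium (running total 2333.5 mg).
Greedy by best ratio exhausts the sodium allowance optimally: 2333.5 mg.

2333.5 mg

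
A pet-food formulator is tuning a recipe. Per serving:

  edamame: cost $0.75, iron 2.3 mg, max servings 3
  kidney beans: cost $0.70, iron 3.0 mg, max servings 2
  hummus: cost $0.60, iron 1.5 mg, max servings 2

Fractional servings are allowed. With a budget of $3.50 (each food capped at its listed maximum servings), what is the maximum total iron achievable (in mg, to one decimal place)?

Iron per dollar: kidney beans 4.286, edamame 3.067, hummus 2.5.
Take 2 servings of kidney beans: spends $1.40, +6.0 mg iron (running total 6.0 mg).
Take 2.8 servings of edamame: spends $2.10, +6.4 mg iron (running total 12.4 mg).
Greedy by best ratio exhausts the cost allowance optimally: 12.4 mg.

12.4 mg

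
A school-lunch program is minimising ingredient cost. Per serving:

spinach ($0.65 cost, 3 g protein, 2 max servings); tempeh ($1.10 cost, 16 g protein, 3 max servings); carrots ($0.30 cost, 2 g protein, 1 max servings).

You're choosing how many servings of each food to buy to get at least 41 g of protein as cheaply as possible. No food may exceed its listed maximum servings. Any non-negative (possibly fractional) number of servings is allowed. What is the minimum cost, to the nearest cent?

$2.82

Cost per g of protein: tempeh $0.0688, carrots $0.1500, spinach $0.2167.
Take 2.562 servings of tempeh: +41.0 g protein for $2.82 (total $2.82, still need 0.0 g).
Greedy by cheapest-per-g is optimal for a single linear constraint, so the minimum cost is $2.82.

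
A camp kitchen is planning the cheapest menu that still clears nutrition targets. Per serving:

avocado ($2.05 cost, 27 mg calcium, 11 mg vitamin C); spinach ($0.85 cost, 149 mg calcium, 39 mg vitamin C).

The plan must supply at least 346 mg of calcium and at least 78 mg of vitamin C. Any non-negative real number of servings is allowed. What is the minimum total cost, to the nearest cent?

Compare the cost at each extreme point of the feasible region.
avocado only: max(346/27, 78/11) = 12.81 servings → $26.27.
spinach only: max(346/149, 78/39) = 2.322 servings → $1.97.
avocado + spinach: intersection lies outside the first quadrant.
The minimum over all feasible corners is $1.97.

$1.97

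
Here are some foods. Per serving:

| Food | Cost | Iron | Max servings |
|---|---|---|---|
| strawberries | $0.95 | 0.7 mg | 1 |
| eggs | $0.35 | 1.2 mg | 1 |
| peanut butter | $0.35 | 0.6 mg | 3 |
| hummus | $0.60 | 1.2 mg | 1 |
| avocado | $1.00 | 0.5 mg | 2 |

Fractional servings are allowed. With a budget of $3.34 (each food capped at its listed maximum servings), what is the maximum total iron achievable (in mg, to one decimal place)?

5.1 mg

Iron per dollar: eggs 3.429, hummus 2, peanut butter 1.714, strawberries 0.7368, avocado 0.5.
Take 1 serving of eggs: spends $0.35, +1.2 mg iron (running total 1.2 mg).
Take 1 serving of hummus: spends $0.60, +1.2 mg iron (running total 2.4 mg).
Take 3 servings of peanut butter: spends $1.05, +1.8 mg iron (running total 4.2 mg).
Take 1 serving of strawberries: spends $0.95, +0.7 mg iron (running total 4.9 mg).
Take 0.39 servings of avocado: spends $0.39, +0.2 mg iron (running total 5.1 mg).
Greedy by best ratio exhausts the cost allowance optimally: 5.1 mg.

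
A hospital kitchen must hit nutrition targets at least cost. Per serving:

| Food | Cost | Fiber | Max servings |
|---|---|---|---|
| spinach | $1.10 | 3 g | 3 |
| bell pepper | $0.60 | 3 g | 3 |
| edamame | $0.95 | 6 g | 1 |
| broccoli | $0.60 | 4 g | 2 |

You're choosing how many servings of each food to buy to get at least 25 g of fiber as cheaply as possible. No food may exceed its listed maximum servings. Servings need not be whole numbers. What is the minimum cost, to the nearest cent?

Cost per g of fiber: broccoli $0.1500, edamame $0.1583, bell pepper $0.2000, spinach $0.3667.
Take 2 servings of broccoli: +8.0 g fiber for $1.20 (total $1.20, still need 17.0 g).
Take 1 serving of edamame: +6.0 g fiber for $0.95 (total $2.15, still need 11.0 g).
Take 3 servings of bell pepper: +9.0 g fiber for $1.80 (total $3.95, still need 2.0 g).
Take 0.6667 servings of spinach: +2.0 g fiber for $0.73 (total $4.68, still need 0.0 g).
Greedy by cheapest-per-g is optimal for a single linear constraint, so the minimum cost is $4.68.

$4.68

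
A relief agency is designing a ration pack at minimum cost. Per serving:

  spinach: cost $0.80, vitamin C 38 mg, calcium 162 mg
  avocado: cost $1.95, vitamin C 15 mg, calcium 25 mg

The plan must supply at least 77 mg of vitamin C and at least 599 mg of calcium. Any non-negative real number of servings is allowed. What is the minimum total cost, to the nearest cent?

Two binding constraints pin down two serving amounts, so the optimal mix uses at most two foods. The candidates are each food alone (scaled to the tighter of vitamin C/calcium) and each pair with both constraints tight.
spinach only: max(77/38, 599/162) = 3.698 servings → $2.96.
avocado only: max(77/15, 599/25) = 23.96 servings → $46.72.
spinach + avocado: intersection lies outside the first quadrant.
Cheapest feasible corner: $2.96.

$2.96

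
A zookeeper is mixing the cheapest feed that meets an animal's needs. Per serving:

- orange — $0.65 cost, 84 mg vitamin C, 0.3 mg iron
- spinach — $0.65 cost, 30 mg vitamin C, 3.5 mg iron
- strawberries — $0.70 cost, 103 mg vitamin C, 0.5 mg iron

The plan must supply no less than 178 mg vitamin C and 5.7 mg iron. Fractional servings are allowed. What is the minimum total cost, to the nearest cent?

Minimising a linear cost over {vitamin C ≥ 178, iron ≥ 5.7, servings ≥ 0} — the optimum is at a vertex, using one or two foods.
orange only: max(178/84, 5.7/0.3) = 19 servings → $12.35.
spinach only: max(178/30, 5.7/3.5) = 5.933 servings → $3.86.
strawberries only: max(178/103, 5.7/0.5) = 11.4 servings → $7.98.
orange + spinach with both tight: 1.586 servings and 1.493 servings → $2.00.
orange + strawberries: intersection lies outside the first quadrant.
spinach + strawberries with both tight: 1.442 servings and 1.308 servings → $1.85.
The minimum over all feasible corners is $1.85.

$1.85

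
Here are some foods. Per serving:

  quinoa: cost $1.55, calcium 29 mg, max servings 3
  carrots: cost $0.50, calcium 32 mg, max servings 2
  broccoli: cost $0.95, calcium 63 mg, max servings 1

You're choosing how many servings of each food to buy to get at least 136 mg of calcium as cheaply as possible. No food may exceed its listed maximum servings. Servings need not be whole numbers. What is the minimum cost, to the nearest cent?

Cost per mg of calcium: broccoli $0.0151, carrots $0.0156, quinoa $0.0534.
Take 1 serving of broccoli: +63.0 mg calcium for $0.95 (total $0.95, still need 73.0 mg).
Take 2 servings of carrots: +64.0 mg calcium for $1.00 (total $1.95, still need 9.0 mg).
Take 0.3103 servings of quinoa: +9.0 mg calcium for $0.48 (total $2.43, still need 0.0 mg).
Greedy by cheapest-per-mg is optimal for a single linear constraint, so the minimum cost is $2.43.

$2.43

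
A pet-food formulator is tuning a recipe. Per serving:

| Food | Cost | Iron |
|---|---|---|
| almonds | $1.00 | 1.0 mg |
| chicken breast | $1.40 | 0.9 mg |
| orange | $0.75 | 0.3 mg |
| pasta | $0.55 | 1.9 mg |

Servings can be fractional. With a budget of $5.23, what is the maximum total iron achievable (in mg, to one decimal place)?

Iron per dollar: pasta 3.455, almonds 1, chicken breast 0.6429, orange 0.4.
With no serving limits, spend the whole cost allowance on pasta: $5.23 / $0.55 × 1.9 mg = 18.1 mg.

18.1 mg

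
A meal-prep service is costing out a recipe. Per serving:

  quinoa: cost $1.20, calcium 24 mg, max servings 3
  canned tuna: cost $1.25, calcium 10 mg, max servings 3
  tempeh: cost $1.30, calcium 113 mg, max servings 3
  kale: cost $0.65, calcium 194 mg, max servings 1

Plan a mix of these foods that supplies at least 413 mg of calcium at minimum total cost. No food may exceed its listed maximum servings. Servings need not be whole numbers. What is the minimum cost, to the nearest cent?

Cost per mg of calcium: kale $0.0034, tempeh $0.0115, quinoa $0.0500, canned tuna $0.1250.
Take 1 serving of kale: +194.0 mg calcium for $0.65 (total $0.65, still need 219.0 mg).
Take 1.938 servings of tempeh: +219.0 mg calcium for $2.52 (total $3.17, still need 0.0 mg).
Greedy by cheapest-per-mg is optimal for a single linear constraint, so the minimum cost is $3.17.

$3.17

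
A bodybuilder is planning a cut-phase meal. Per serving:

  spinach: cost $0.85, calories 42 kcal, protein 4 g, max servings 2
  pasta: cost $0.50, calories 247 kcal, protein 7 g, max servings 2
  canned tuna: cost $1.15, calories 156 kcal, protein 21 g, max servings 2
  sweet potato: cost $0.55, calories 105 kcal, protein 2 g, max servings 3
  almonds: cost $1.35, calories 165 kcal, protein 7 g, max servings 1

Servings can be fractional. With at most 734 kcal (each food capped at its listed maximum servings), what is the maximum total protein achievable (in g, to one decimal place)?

Protein per kcal: canned tuna 0.1346, spinach 0.09524, almonds 0.04242, pasta 0.02834, sweet potato 0.01905.
Take 2 servings of canned tuna: uses 312 kcal, +42.0 g protein (running total 42.0 g).
Take 2 servings of spinach: uses 84 kcal, +8.0 g protein (running total 50.0 g).
Take 1 serving of almonds: uses 165 kcal, +7.0 g protein (running total 57.0 g).
Take 0.7004 servings of pasta: uses 173 kcal, +4.9 g protein (running total 61.9 g).
Greedy by best ratio exhausts the calories allowance optimally: 61.9 g.

61.9 g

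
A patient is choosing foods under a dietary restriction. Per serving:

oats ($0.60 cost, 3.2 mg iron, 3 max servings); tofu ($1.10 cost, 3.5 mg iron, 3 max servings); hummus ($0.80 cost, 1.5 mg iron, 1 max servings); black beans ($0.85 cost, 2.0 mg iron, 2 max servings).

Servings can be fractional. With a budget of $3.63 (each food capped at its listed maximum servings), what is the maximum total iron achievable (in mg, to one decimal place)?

Iron per dollar: oats 5.333, tofu 3.182, black beans 2.353, hummus 1.875.
Take 3 servings of oats: spends $1.80, +9.6 mg iron (running total 9.6 mg).
Take 1.664 servings of tofu: spends $1.83, +5.8 mg iron (running total 15.4 mg).
Greedy by best ratio exhausts the cost allowance optimally: 15.4 mg.

15.4 mg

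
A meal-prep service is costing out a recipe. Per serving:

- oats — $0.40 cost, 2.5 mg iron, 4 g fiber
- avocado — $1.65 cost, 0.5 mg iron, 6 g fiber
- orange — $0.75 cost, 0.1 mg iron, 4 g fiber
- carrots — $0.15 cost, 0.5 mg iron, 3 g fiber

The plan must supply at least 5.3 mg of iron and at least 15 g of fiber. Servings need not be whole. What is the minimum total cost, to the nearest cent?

$1.06

oats only: max(5.3/2.5, 15/4) = 3.75 servings → $1.50.
avocado only: max(5.3/0.5, 15/6) = 10.6 servings → $17.49.
orange only: max(5.3/0.1, 15/4) = 53 servings → $39.75.
carrots only: max(5.3/0.5, 15/3) = 10.6 servings → $1.59.
oats + avocado with both tight: 1.869 servings and 1.254 servings → $2.82.
oats + orange with both tight: 2.052 servings and 1.698 servings → $2.09.
oats + carrots with both tight: 1.527 servings and 2.964 servings → $1.06.
avocado + orange: intersection lies outside the first quadrant.
avocado + carrots: intersection lies outside the first quadrant.
orange + carrots with both targets exact would need a negative amount; discard.
Cheapest feasible corner: $1.06.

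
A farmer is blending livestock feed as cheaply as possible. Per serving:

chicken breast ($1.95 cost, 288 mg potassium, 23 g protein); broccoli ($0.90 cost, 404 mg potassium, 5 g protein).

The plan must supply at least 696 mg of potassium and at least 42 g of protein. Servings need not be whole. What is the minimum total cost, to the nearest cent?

Two binding constraints pin down two serving amounts, so the optimal mix uses at most two foods. The candidates are each food alone (scaled to the tighter of potassium/protein) and each pair with both constraints tight.
chicken breast only: max(696/288, 42/23) = 2.417 servings → $4.71.
broccoli only: max(696/404, 42/5) = 8.4 servings → $7.56.
chicken breast + broccoli with both tight: 1.718 servings and 0.4982 servings → $3.80.
Cheapest feasible corner: $3.80.

$3.80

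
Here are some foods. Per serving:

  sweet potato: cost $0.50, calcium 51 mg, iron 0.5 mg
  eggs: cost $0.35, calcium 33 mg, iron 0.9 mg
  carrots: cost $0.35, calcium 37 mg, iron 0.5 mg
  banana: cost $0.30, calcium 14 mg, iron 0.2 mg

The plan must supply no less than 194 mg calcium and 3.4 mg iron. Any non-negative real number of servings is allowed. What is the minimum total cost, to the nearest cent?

$1.90

An LP optimum is at a vertex; with two nutrient constraints at most two foods are used. Check each candidate.
sweet potato only: max(194/51, 3.4/0.5) = 6.8 servings → $3.40.
eggs only: max(194/33, 3.4/0.9) = 5.879 servings → $2.06.
carrots only: max(194/37, 3.4/0.5) = 6.8 servings → $2.38.
banana only: max(194/14, 3.4/0.2) = 17 servings → $5.10.
sweet potato + eggs with both tight: 2.122 servings and 2.599 servings → $1.97.
sweet potato + carrots: intersection lies outside the first quadrant.
sweet potato + banana: the both-tight solution has a negative serving — not a feasible corner.
eggs + carrots with both tight: 1.714 servings and 3.714 servings → $1.90.
eggs + banana with both tight: 1.467 servings and 10.4 servings → $3.63.
carrots + banana with both targets exact would need a negative amount; discard.
So the least-cost plan costs $1.90.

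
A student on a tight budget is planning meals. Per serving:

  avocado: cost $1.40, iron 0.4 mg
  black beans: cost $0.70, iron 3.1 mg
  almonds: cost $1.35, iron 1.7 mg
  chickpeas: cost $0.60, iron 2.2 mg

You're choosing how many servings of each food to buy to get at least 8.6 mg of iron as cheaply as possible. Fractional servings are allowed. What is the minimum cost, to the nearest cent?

Cost per mg of iron: black beans $0.2258, chickpeas $0.2727, almonds $0.7941, avocado $3.5000.
With no serving limits, use only black beans: 8.6 mg / 3.1 mg = 2.774 servings × $0.70 = $1.94.

$1.94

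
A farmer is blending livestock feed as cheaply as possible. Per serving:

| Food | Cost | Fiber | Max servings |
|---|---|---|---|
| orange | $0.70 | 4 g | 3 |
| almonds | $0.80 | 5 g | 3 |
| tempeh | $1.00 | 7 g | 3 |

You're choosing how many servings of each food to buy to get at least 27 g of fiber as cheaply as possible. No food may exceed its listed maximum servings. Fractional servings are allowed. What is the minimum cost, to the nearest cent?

Cost per g of fiber: tempeh $0.1429, almonds $0.1600, orange $0.1750.
Take 3 servings of tempeh: +21.0 g fiber for $3.00 (total $3.00, still need 6.0 g).
Take 1.2 servings of almonds: +6.0 g fiber for $0.96 (total $3.96, still need 0.0 g).
Greedy by cheapest-per-g is optimal for a single linear constraint, so the minimum cost is $3.96.

$3.96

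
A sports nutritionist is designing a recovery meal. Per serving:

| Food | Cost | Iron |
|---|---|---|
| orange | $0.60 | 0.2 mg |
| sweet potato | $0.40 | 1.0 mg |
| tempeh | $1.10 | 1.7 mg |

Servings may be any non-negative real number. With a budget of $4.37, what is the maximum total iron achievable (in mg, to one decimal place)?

10.9 mg

Iron per dollar: sweet potato 2.5, tempeh 1.545, orange 0.3333.
With no serving limits, spend the whole cost allowance on sweet potato: $4.37 / $0.40 × 1.0 mg = 10.9 mg.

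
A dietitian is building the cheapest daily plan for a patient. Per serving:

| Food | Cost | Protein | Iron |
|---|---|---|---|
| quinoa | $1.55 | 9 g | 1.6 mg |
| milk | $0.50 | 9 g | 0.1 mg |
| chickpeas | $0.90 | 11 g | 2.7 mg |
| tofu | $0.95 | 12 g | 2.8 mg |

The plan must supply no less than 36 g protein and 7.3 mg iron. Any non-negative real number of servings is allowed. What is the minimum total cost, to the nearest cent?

Compare the cost at each extreme point of the feasible region.
quinoa only: max(36/9, 7.3/1.6) = 4.562 servings → $7.07.
milk only: max(36/9, 7.3/0.1) = 73 servings → $36.50.
chickpeas only: max(36/11, 7.3/2.7) = 3.273 servings → $2.95.
tofu only: max(36/12, 7.3/2.8) = 3 servings → $2.85.
quinoa + milk: the both-tight solution has a negative serving — not a feasible corner.
quinoa + chickpeas with both tight: 2.522 servings and 1.209 servings → $5.00.
quinoa + tofu with both tight: 2.2 servings and 1.35 servings → $4.69.
milk + chickpeas with both tight: 0.7284 servings and 2.677 servings → $2.77.
milk + tofu with both tight: 0.55 servings and 2.587 servings → $2.73.
chickpeas + tofu with both targets exact would need a negative amount; discard.
Cheapest feasible corner: $2.73.

$2.73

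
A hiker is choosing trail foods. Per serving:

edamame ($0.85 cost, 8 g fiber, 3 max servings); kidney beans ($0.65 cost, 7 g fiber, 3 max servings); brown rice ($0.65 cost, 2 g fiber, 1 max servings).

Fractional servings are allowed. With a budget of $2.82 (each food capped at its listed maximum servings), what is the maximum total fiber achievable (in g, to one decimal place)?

Fiber per dollar: kidney beans 10.77, edamame 9.412, brown rice 3.077.
Take 3 servings of kidney beans: spends $1.95, +21.0 g fiber (running total 21.0 g).
Take 1.024 servings of edamame: spends $0.87, +8.2 g fiber (running total 29.2 g).
Greedy by best ratio exhausts the cost allowance optimally: 29.2 g.

29.2 g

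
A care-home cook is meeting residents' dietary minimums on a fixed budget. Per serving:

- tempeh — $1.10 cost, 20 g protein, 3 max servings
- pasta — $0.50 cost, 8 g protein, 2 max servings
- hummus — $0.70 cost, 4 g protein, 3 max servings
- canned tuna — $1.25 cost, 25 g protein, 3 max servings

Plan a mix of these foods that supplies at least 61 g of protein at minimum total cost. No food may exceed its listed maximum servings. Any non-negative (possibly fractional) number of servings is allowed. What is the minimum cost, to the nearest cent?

Cost per g of protein: canned tuna $0.0500, tempeh $0.0550, pasta $0.0625, hummus $0.1750.
Take 2.44 servings of canned tuna: +61.0 g protein for $3.05 (total $3.05, still need 0.0 g).
Greedy by cheapest-per-g is optimal for a single linear constraint, so the minimum cost is $3.05.

$3.05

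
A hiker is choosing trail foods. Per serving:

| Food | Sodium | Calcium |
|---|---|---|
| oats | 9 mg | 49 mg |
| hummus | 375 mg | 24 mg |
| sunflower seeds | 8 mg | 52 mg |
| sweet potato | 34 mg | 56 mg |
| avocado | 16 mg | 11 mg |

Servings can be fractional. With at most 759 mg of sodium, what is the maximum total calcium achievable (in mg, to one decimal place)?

Calcium per mg sodium: sunflower seeds 6.5, oats 5.444, sweet potato 1.647, avocado 0.6875, hummus 0.064.
With no serving limits, spend the whole sodium allowance on sunflower seeds: 759 mg / 8 mg × 52 mg = 4933.5 mg.

4933.5 mg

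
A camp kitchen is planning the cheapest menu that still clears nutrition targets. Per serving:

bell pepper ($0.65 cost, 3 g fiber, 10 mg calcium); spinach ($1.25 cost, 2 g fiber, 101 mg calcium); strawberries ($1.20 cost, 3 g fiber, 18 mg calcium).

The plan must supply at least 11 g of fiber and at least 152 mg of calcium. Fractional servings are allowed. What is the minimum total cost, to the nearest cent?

$3.38

A basic optimal solution has at most two foods positive. Try each food alone and each pair with both targets met exactly.
bell pepper only: max(11/3, 152/10) = 15.2 servings → $9.88.
spinach only: max(11/2, 152/101) = 5.5 servings → $6.88.
strawberries only: max(11/3, 152/18) = 8.444 servings → $10.13.
bell pepper + spinach with both tight: 2.852 servings and 1.223 servings → $3.38.
bell pepper + strawberries: the both-tight solution has a negative serving — not a feasible corner.
spinach + strawberries with both tight: 0.9663 servings and 3.022 servings → $4.83.
Cheapest feasible corner: $3.38.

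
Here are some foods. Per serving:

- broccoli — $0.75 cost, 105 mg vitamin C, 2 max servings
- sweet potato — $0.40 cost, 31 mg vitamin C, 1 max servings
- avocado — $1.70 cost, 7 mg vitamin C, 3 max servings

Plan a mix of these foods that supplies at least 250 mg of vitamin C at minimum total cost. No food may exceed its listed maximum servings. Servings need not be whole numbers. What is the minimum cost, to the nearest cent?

$4.09

Cost per mg of vitamin C: broccoli $0.0071, sweet potato $0.0129, avocado $0.2429.
Take 2 servings of broccoli: +210.0 mg vitamin C for $1.50 (total $1.50, still need 40.0 mg).
Take 1 serving of sweet potato: +31.0 mg vitamin C for $0.40 (total $1.90, still need 9.0 mg).
Take 1.286 servings of avocado: +9.0 mg vitamin C for $2.19 (total $4.09, still need 0.0 mg).
Greedy by cheapest-per-mg is optimal for a single linear constraint, so the minimum cost is $4.09.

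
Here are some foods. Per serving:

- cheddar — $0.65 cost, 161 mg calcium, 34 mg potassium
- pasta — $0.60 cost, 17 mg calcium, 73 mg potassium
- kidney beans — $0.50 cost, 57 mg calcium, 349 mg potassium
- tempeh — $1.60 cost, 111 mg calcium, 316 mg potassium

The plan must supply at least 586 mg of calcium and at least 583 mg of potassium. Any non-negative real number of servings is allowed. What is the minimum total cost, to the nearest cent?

$2.73

For a min-cost LP with two ≥-constraints, a basic feasible solution has at most two positive variables.
cheddar only: max(586/161, 583/34) = 17.15 servings → $11.15.
pasta only: max(586/17, 583/73) = 34.47 servings → $20.68.
kidney beans only: max(586/57, 583/349) = 10.28 servings → $5.14.
tempeh only: max(586/111, 583/316) = 5.279 servings → $8.45.
cheddar + pasta with both tight: 2.941 servings and 6.616 servings → $5.88.
cheddar + kidney beans with both tight: 3.157 servings and 1.363 servings → $2.73.
cheddar + tempeh with both tight: 2.557 servings and 1.57 servings → $4.17.
pasta + kidney beans: intersection lies outside the first quadrant.
pasta + tempeh: intersection lies outside the first quadrant.
kidney beans + tempeh with both targets exact would need a negative amount; discard.
Cheapest feasible corner: $2.73.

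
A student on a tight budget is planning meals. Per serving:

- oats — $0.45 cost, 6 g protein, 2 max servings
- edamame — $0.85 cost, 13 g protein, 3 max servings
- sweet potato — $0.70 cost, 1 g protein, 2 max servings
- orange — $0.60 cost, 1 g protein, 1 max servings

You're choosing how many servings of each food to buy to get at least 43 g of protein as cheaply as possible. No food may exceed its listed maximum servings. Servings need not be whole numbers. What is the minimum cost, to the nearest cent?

$2.85

Cost per g of protein: edamame $0.0654, oats $0.0750, orange $0.6000, sweet potato $0.7000.
Take 3 servings of edamame: +39.0 g protein for $2.55 (total $2.55, still need 4.0 g).
Take 0.6667 servings of oats: +4.0 g protein for $0.30 (total $2.85, still need 0.0 g).
Filling from the cheapest source first is optimal under one linear minimum: $2.85.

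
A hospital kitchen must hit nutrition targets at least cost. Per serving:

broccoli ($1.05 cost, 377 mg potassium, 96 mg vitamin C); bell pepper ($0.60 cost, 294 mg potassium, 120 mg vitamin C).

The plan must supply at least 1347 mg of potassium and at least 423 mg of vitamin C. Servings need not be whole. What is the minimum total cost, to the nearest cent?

broccoli only: max(1347/377, 423/96) = 4.406 servings → $4.63.
bell pepper only: max(1347/294, 423/120) = 4.582 servings → $2.75.
broccoli + bell pepper with both tight: 2.191 servings and 1.772 servings → $3.36.
The minimum over all feasible corners is $2.75.

$2.75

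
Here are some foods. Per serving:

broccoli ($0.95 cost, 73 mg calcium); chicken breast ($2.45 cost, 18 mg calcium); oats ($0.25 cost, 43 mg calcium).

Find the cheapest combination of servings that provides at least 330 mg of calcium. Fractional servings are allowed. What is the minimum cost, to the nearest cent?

Cost per mg of calcium: oats $0.0058, broccoli $0.0130, chicken breast $0.1361.
With no serving limits, use only oats: 330 mg / 43 mg = 7.674 servings × $0.25 = $1.92.

$1.92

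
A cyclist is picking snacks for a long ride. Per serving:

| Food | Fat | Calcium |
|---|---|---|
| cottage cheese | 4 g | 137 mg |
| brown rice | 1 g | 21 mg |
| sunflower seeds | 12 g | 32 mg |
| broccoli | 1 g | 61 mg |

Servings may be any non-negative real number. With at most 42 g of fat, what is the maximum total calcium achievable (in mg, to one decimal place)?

2562.0 mg

Calcium per g fat: broccoli 61, cottage cheese 34.25, brown rice 21, sunflower seeds 2.667.
With no serving limits, spend the whole fat allowance on broccoli: 42 g / 1 g × 61 mg = 2562.0 mg.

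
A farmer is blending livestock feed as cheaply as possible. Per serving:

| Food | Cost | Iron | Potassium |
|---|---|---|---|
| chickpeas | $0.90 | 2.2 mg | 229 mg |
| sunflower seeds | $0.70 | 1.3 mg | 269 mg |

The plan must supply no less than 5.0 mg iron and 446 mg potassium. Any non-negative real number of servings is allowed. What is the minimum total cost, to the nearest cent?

With two linear requirements the optimum uses one or two foods; enumerate the corners.
chickpeas only: max(5.0/2.2, 446/229) = 2.273 servings → $2.05.
sunflower seeds only: max(5.0/1.3, 446/269) = 3.846 servings → $2.69.
chickpeas + sunflower seeds: intersection lies outside the first quadrant.
Cheapest feasible corner: $2.05.

$2.05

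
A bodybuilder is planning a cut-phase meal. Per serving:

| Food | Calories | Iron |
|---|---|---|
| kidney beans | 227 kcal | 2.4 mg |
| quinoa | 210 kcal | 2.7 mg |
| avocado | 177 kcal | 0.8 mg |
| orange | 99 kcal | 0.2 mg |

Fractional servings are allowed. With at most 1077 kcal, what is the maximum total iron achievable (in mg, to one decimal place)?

13.8 mg

Iron per kcal: quinoa 0.01286, kidney beans 0.01057, avocado 0.00452, orange 0.00202.
With no serving limits, spend the whole calories allowance on quinoa: 1077 kcal / 210 kcal × 2.7 mg = 13.8 mg.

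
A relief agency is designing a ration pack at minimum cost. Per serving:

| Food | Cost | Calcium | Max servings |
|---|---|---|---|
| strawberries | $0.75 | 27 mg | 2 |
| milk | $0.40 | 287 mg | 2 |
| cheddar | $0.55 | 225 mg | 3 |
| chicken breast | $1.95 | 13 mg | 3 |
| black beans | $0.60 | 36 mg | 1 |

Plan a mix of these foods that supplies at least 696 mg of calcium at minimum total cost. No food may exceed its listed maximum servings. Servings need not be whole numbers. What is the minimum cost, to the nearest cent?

$1.10

Cost per mg of calcium: milk $0.0014, cheddar $0.0024, black beans $0.0167, strawberries $0.0278, chicken breast $0.1500.
Take 2 servings of milk: +574.0 mg calcium for $0.80 (total $0.80, still need 122.0 mg).
Take 0.5422 servings of cheddar: +122.0 mg calcium for $0.30 (total $1.10, still need 0.0 mg).
Greedy by cheapest-per-mg is optimal for a single linear constraint, so the minimum cost is $1.10.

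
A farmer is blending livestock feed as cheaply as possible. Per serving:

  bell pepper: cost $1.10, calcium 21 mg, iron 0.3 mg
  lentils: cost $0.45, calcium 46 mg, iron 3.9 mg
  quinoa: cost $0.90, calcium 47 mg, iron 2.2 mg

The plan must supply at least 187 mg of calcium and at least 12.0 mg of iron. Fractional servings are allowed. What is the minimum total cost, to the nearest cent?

For a min-cost LP with two ≥-constraints, a basic feasible solution has at most two positive variables.
bell pepper only: max(187/21, 12.0/0.3) = 40 servings → $44.00.
lentils only: max(187/46, 12.0/3.9) = 4.065 servings → $1.83.
quinoa only: max(187/47, 12.0/2.2) = 5.455 servings → $4.91.
bell pepper + lentils with both tight: 2.604 servings and 2.877 servings → $4.16.
bell pepper + quinoa: intersection lies outside the first quadrant.
lentils + quinoa with both tight: 1.859 servings and 2.16 servings → $2.78.
Cheapest feasible corner: $1.83.

$1.83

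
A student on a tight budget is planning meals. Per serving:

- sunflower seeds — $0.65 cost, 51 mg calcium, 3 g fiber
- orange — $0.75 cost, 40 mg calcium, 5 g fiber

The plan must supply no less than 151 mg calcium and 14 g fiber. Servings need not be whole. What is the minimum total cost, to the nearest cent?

$2.39

A basic optimal solution has at most two foods positive. Try each food alone and each pair with both targets met exactly.
sunflower seeds only: max(151/51, 14/3) = 4.667 servings → $3.03.
orange only: max(151/40, 14/5) = 3.775 servings → $2.83.
sunflower seeds + orange with both tight: 1.444 servings and 1.933 servings → $2.39.
So the least-cost plan costs $2.39.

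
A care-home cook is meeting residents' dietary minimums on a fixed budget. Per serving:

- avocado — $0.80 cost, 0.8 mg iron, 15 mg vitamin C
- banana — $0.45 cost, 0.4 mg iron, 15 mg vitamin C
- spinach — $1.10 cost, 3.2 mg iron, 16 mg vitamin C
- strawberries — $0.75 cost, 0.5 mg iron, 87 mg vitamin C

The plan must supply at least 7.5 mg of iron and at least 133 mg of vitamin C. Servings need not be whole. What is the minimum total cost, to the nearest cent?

Two binding constraints pin down two serving amounts, so the optimal mix uses at most two foods. The candidates are each food alone (scaled to the tighter of iron/vitamin C) and each pair with both constraints tight.
avocado only: max(7.5/0.8, 133/15) = 9.375 servings → $7.50.
banana only: max(7.5/0.4, 133/15) = 18.75 servings → $8.44.
spinach only: max(7.5/3.2, 133/16) = 8.312 servings → $9.14.
strawberries only: max(7.5/0.5, 133/87) = 15 servings → $11.25.
avocado + banana: intersection lies outside the first quadrant.
avocado + spinach with both tight: 8.682 servings and 0.1733 servings → $7.14.
avocado + strawberries with both targets exact would need a negative amount; discard.
banana + spinach with both tight: 7.346 servings and 1.425 servings → $4.87.
banana + strawberries: intersection lies outside the first quadrant.
spinach + strawberries with both tight: 2.167 servings and 1.13 servings → $3.23.
Cheapest feasible corner: $3.23.

$3.23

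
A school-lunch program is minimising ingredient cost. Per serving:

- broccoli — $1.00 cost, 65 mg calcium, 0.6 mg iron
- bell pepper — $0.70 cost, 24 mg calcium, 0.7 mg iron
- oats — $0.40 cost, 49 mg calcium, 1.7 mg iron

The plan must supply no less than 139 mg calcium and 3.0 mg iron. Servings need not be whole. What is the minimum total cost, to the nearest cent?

$1.13

The cheapest plan sits at a corner of the feasible region — with two constraints it uses at most two foods.
broccoli only: max(139/65, 3.0/0.6) = 5 servings → $5.00.
bell pepper only: max(139/24, 3.0/0.7) = 5.792 servings → $4.05.
oats only: max(139/49, 3.0/1.7) = 2.837 servings → $1.13.
broccoli + bell pepper with both tight: 0.8135 servings and 3.588 servings → $3.33.
broccoli + oats with both tight: 1.101 servings and 1.376 servings → $1.65.
bell pepper + oats: intersection lies outside the first quadrant.
Cheapest feasible corner: $1.13.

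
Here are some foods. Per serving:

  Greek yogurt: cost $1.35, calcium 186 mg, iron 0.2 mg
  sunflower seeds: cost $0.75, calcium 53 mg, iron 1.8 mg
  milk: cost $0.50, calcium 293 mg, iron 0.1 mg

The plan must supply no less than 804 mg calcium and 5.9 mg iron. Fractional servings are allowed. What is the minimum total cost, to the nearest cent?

For a min-cost LP with two ≥-constraints, a basic feasible solution has at most two positive variables.
Greek yogurt only: max(804/186, 5.9/0.2) = 29.5 servings → $39.83.
sunflower seeds only: max(804/53, 5.9/1.8) = 15.17 servings → $11.38.
milk only: max(804/293, 5.9/0.1) = 59 servings → $29.50.
Greek yogurt + sunflower seeds with both tight: 3.499 servings and 2.889 servings → $6.89.
Greek yogurt + milk: the both-tight solution has a negative serving — not a feasible corner.
sunflower seeds + milk with both tight: 3.157 servings and 2.173 servings → $3.45.
So the least-cost plan costs $3.45.

$3.45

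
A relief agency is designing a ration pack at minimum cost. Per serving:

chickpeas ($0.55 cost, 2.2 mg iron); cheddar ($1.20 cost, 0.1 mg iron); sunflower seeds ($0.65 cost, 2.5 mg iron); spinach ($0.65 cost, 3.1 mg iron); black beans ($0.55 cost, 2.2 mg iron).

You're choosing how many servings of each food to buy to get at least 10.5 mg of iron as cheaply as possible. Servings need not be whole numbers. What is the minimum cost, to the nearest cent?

$2.20

Cost per mg of iron: spinach $0.2097, chickpeas $0.2500, black beans $0.2500, sunflower seeds $0.2600, cheddar $12.0000.
With no serving limits, use only spinach: 10.5 mg / 3.1 mg = 3.387 servings × $0.65 = $2.20.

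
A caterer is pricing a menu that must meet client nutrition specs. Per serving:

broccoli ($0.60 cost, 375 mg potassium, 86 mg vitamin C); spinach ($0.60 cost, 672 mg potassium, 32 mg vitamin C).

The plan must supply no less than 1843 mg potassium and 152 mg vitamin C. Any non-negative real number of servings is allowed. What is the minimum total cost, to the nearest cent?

broccoli only: max(1843/375, 152/86) = 4.915 servings → $2.95.
spinach only: max(1843/672, 152/32) = 4.75 servings → $2.85.
broccoli + spinach with both tight: 0.9427 servings and 2.217 servings → $1.90.
The minimum over all feasible corners is $1.90.

$1.90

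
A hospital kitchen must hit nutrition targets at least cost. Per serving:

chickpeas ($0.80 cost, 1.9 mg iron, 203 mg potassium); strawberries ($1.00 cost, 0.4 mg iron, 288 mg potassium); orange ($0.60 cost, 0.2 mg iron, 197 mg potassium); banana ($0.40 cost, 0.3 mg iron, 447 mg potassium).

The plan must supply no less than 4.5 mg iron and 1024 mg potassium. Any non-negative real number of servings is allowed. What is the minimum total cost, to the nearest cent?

$2.25

This is a tiny linear program; its minimum lies at a vertex of the feasible set. List the vertices and price them.
chickpeas only: max(4.5/1.9, 1024/203) = 5.044 servings → $4.04.
strawberries only: max(4.5/0.4, 1024/288) = 11.25 servings → $11.25.
orange only: max(4.5/0.2, 1024/197) = 22.5 servings → $13.50.
banana only: max(4.5/0.3, 1024/447) = 15 servings → $6.00.
chickpeas + strawberries with both tight: 1.902 servings and 2.215 servings → $3.74.
chickpeas + orange with both tight: 2.043 servings and 3.093 servings → $3.49.
chickpeas + banana with both tight: 2.162 servings and 1.309 servings → $2.25.
strawberries + orange with both targets exact would need a negative amount; discard.
strawberries + banana with both targets exact would need a negative amount; discard.
orange + banana: the both-tight solution has a negative serving — not a feasible corner.
Cheapest feasible corner: $2.25.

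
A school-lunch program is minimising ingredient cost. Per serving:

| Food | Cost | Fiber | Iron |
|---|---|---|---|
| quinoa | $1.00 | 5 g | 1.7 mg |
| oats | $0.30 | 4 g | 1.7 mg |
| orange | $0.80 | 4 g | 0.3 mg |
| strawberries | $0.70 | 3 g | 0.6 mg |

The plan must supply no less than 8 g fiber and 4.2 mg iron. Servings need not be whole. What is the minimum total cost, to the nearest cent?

$0.74

A basic optimal solution has at most two foods positive. Try each food alone and each pair with both targets met exactly.
quinoa only: max(8/5, 4.2/1.7) = 2.471 servings → $2.47.
oats only: max(8/4, 4.2/1.7) = 2.471 servings → $0.74.
orange only: max(8/4, 4.2/0.3) = 14 servings → $11.20.
strawberries only: max(8/3, 4.2/0.6) = 7 servings → $4.90.
quinoa + oats: the both-tight solution has a negative serving — not a feasible corner.
quinoa + orange with both targets exact would need a negative amount; discard.
quinoa + strawberries with both targets exact would need a negative amount; discard.
oats + orange: intersection lies outside the first quadrant.
oats + strawberries: intersection lies outside the first quadrant.
orange + strawberries: the both-tight solution has a negative serving — not a feasible corner.
So the least-cost plan costs $0.74.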